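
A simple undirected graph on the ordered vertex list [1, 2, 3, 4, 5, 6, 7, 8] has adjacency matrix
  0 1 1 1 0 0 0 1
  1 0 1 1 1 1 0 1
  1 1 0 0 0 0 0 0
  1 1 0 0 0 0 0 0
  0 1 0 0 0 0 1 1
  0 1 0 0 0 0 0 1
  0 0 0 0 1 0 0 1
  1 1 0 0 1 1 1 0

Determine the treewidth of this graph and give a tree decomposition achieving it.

Every bag has size at most 3, so the width is 3 − 1 = 2 and tw(G) ≤ 2. On the other hand G contains the 3-clique {1, 2, 8}. A clique must lie in a single bag of any decomposition, so no decomposition can have width below 2. Combining the bounds, tw(G) = 2.

Treewidth 2.
One such decomposition:
Bags: B1 = {2, 5, 8}  B2 = {1, 2, 8}  B3 = {2, 6, 8}  B4 = {1, 2, 3}  B5 = {1, 2, 4}  B6 = {5, 7, 8}
Tree: B1–B2, B1–B3, B2–B4, B4–B5, B1–B6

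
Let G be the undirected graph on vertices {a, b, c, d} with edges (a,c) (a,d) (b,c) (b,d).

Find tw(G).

A width-2 tree decomposition is:
Bags: B1 = {a, b, c}  B2 = {a, b, d}
Tree: B1–B2
Every bag has size at most 3, so the width is 3 − 1 = 2 and tw(G) ≤ 2. For the lower bound, G contains the cycle a–c–b–d–a, so G is not a forest; only forests have treewidth ≤ 1, hence tw(G) ≥ 2. The upper and lower bounds meet at 2, so that is the treewidth.

2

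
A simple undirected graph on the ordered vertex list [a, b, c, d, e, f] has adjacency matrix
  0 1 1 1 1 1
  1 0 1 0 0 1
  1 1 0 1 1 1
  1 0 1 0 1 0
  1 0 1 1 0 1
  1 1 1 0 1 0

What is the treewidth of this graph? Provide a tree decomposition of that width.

Each bag holds 4 vertices, so the decomposition has width 3, which upper-bounds the treewidth. On the other hand G contains the 4-clique {a, c, d, e}. A clique must lie in a single bag of any decomposition, so no decomposition can have width below 3. Combining the bounds, tw(G) = 3.

Treewidth 3.
One optimal decomposition is:
Bags: B1 = {a, c, d, e}  B2 = {a, c, e, f}  B3 = {a, b, c, f}
Tree: B1–B2, B2–B3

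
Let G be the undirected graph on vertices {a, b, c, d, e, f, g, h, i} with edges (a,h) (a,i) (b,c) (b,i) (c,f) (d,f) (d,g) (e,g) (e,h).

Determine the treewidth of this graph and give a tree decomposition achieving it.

Each bag holds 3 vertices, so the decomposition has width 2, which upper-bounds the treewidth. The edges e–g–d–f–c–b–i–a–h–e form a cycle, so G is not a tree and its treewidth is at least 2. Hence tw(G) = 2 exactly.

Treewidth 2.
One such decomposition:
Bags: B1 = {d, e, g}  B2 = {d, e, f}  B3 = {c, e, f}  B4 = {b, c, e}  B5 = {b, e, i}  B6 = {a, e, i}  B7 = {a, e, h}
Tree: B1–B2, B2–B3, B3–B4, B4–B5, B5–B6, B6–B7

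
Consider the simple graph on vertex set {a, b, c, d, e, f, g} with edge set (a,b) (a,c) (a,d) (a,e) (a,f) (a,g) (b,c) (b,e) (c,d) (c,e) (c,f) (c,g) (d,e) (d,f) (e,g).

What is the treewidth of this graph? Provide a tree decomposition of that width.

Every bag has size at most 4, so the width is 4 − 1 = 3 and tw(G) ≤ 3. Conversely, {a, c, d, e} is a clique of size 4, and the vertices of any clique must share a bag in every tree decomposition; so some bag has ≥ 4 vertices and tw(G) ≥ 3. Therefore the treewidth is 3.

Treewidth 3.
Bags: B1 = {a, b, c, e}  B2 = {a, c, e, g}  B3 = {a, c, d, e}  B4 = {a, c, d, f}
Tree: B1–B2, B1–B3, B3–B4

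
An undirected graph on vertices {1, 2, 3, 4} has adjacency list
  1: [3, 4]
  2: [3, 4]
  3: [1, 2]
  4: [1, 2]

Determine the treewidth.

2

A width-2 tree decomposition is:
Bags: B1 = {1, 3, 4}  B2 = {2, 3, 4}
Tree: B1–B2
The largest bag has 3 vertices, giving width 2; this decomposition certifies tw(G) ≤ 2. For the lower bound, G contains the cycle 3–1–4–2–3, so G is not a forest; only forests have treewidth ≤ 1, hence tw(G) ≥ 2. Hence tw(G) = 2 exactly.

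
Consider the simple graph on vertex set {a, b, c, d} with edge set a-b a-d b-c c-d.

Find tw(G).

A width-2 tree decomposition is:
Bags: B1 = {a, b, d}  B2 = {b, c, d}
Tree: B1–B2
Each bag holds 3 vertices, so the decomposition has width 2, which upper-bounds the treewidth. The edges d–a–b–c–d form a cycle, so G is not a tree and its treewidth is at least 2. Hence tw(G) = 2 exactly.

2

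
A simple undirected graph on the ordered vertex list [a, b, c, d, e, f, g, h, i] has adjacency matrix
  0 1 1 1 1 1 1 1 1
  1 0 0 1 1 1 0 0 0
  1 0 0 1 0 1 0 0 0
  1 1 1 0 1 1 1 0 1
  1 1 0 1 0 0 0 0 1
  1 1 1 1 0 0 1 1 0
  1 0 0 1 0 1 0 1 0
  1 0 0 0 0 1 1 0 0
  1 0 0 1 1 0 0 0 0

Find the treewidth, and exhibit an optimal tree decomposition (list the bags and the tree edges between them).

Each bag holds 4 vertices, so the decomposition has width 3, which upper-bounds the treewidth. Conversely, {a, b, d, e} is a clique of size 4, and the vertices of any clique must share a bag in every tree decomposition; so some bag has ≥ 4 vertices and tw(G) ≥ 3. Hence tw(G) = 3 exactly.

Treewidth 3.
One optimal decomposition is:
Bags: B1 = {a, b, d, f}  B2 = {a, d, f, g}  B3 = {a, f, g, h}  B4 = {a, b, d, e}  B5 = {a, d, e, i}  B6 = {a, c, d, f}
Tree: B1–B2, B2–B3, B1–B4, B4–B5, B1–B6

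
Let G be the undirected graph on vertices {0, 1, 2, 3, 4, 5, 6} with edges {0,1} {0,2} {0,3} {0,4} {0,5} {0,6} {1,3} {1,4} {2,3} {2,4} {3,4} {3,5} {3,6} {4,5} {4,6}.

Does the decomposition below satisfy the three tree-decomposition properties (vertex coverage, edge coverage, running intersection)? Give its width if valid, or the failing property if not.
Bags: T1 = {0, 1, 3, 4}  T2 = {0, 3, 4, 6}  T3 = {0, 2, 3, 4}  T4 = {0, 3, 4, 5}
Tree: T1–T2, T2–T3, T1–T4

Yes; width 3.

Checking the three conditions: (i) the bags cover all of {0, 1, 2, 3, 4, 5, 6}; (ii) for each edge, some bag contains both endpoints; (iii) the bags containing any fixed vertex form a subtree. All hold, so the decomposition is valid with width 4 − 1 = 3.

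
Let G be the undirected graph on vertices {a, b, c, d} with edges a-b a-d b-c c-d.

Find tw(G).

A width-2 tree decomposition is:
Bags: B1 = {a, b, d}  B2 = {b, c, d}
Tree: B1–B2
Every bag has size at most 3, so the width is 3 − 1 = 2 and tw(G) ≤ 2. Since b–a–d–c–b is a cycle in G, G is not acyclic. Forests are exactly the graphs of treewidth ≤ 1, so tw(G) ≥ 2. Hence tw(G) = 2 exactly.

2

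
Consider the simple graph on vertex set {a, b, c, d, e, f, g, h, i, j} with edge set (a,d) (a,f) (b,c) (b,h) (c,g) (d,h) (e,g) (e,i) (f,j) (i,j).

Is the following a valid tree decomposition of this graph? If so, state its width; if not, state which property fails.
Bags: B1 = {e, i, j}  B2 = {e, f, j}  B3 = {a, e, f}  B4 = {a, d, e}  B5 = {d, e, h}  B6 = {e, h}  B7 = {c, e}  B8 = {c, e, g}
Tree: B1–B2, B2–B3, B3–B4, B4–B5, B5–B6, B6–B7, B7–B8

No — vertex b appears in no bag.

A tree decomposition must satisfy three properties: every vertex lies in some bag; for every edge, both endpoints lie together in some bag; and for every vertex, the bags containing it form a connected subtree. Here vertex b appears in no bag, so the decomposition is invalid.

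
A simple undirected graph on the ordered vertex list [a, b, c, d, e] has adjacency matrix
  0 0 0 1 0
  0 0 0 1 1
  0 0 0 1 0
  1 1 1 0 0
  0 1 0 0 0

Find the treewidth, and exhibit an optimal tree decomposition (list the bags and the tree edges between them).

The largest bag has 2 vertices, giving width 1; this decomposition certifies tw(G) ≤ 1. G has an edge, so its treewidth is at least 1. Therefore the treewidth is 1.

Treewidth 1.
One such decomposition:
Bags: B1 = {b, d}  B2 = {b, e}  B3 = {a, d}  B4 = {c, d}
Tree: B1–B2, B1–B3, B1–B4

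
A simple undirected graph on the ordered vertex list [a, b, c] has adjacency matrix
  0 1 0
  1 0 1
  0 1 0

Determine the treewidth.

1

A width-1 tree decomposition is:
Bags: B1 = {b, c}  B2 = {a, b}
Tree: B1–B2
Every bag has size at most 2, so the width is 2 − 1 = 1 and tw(G) ≤ 1. Any graph with an edge has treewidth ≥ 1, and G has the edge c–b. Combining the bounds, tw(G) = 1.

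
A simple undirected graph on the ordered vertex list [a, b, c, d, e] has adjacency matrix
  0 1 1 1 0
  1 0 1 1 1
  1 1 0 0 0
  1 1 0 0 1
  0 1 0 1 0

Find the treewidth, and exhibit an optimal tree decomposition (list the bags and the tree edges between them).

The largest bag has 3 vertices, giving width 2; this decomposition certifies tw(G) ≤ 2. On the other hand G contains the 3-clique {b, d, e}. A clique must lie in a single bag of any decomposition, so no decomposition can have width below 2. Therefore the treewidth is 2.

Treewidth 2.
Bags: B1 = {a, b, d}  B2 = {a, b, c}  B3 = {b, d, e}
Tree: B1–B2, B1–B3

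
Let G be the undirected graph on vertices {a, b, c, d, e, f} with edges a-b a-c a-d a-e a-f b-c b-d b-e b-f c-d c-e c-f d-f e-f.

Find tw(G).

4

A width-4 tree decomposition is:
Bags: B1 = {a, b, c, e, f}  B2 = {a, b, c, d, f}
Tree: B1–B2
The largest bag has 5 vertices, giving width 4; this decomposition certifies tw(G) ≤ 4. On the other hand G contains the 5-clique {a, b, c, d, f}. A clique must lie in a single bag of any decomposition, so no decomposition can have width below 4. Hence tw(G) = 4 exactly.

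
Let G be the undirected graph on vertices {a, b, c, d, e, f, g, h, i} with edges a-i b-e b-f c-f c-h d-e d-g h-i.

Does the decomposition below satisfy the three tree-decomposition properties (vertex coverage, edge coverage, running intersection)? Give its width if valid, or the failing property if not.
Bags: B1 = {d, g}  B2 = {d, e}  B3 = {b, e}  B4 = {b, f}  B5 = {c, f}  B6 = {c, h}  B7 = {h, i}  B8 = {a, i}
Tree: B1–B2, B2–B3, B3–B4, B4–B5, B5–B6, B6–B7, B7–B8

Vertex coverage: the bags together contain {a, b, c, d, e, f, g, h, i}, the full vertex set. Edge coverage: each edge of G has both endpoints in at least one bag. Running intersection: for every vertex, the bags containing it form a connected subtree. All three properties hold, so this is a valid tree decomposition of width max|bag| − 1 = 1, and hence tw(G) ≤ 1.

Yes; width 1.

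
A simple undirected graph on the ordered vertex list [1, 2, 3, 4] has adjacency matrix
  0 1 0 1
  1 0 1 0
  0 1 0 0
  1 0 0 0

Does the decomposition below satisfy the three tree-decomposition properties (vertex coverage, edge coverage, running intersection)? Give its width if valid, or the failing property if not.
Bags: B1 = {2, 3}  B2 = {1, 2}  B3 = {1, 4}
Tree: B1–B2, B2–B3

Every vertex of G appears in some bag (union = {1, 2, 3, 4}); every edge is covered by a bag; and for each vertex v the set of bags containing v is connected in the bag tree. The decomposition is therefore valid. The largest bag has 2 vertices, so the width is 1.

Yes; width 1.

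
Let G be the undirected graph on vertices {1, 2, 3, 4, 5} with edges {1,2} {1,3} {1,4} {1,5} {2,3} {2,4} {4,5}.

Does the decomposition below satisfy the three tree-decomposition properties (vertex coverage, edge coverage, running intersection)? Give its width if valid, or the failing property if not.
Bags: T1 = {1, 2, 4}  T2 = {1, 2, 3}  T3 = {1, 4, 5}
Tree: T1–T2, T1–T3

Vertex coverage: the bags together contain {1, 2, 3, 4, 5}, the full vertex set. Edge coverage: each edge of G has both endpoints in at least one bag. Running intersection: for every vertex, the bags containing it form a connected subtree. All three properties hold, so this is a valid tree decomposition of width max|bag| − 1 = 2, and hence tw(G) ≤ 2.

Yes; width 2.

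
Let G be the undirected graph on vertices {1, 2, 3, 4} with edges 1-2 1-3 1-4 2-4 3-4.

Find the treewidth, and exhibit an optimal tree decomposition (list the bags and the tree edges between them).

The largest bag has 3 vertices, giving width 2; this decomposition certifies tw(G) ≤ 2. On the other hand G contains the 3-clique {1, 2, 4}. A clique must lie in a single bag of any decomposition, so no decomposition can have width below 2. Hence tw(G) = 2 exactly.

Treewidth 2.
One such decomposition:
Bags: B1 = {1, 2, 4}  B2 = {1, 3, 4}
Tree: B1–B2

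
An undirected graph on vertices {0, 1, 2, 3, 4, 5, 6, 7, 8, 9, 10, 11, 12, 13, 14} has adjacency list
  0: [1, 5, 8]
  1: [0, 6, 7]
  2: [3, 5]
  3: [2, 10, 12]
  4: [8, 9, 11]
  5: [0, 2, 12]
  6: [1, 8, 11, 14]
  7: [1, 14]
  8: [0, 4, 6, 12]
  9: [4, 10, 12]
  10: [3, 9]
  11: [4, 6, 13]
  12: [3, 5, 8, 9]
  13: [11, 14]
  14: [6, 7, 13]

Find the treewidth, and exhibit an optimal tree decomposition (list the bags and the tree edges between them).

Each bag holds 4 vertices, so the decomposition has width 3, which upper-bounds the treewidth. For the lower bound: the 4 vertex sets {7,13,14}, {1}, {6}, {0,4,8,11} are disjoint, each induces a connected subgraph, and every pair is joined by at least one edge of G. Contracting each set to a single vertex therefore yields K_{4} as a minor, and since treewidth is minor-monotone, tw(G) ≥ tw(K_{4}) = 3. Combining the bounds, tw(G) = 3.

Treewidth 3.
One such decomposition:
Bags: B1 = {1, 7, 13, 14}  B2 = {1, 6, 13, 14}  B3 = {1, 6, 11, 13}  B4 = {0, 1, 6, 11}  B5 = {0, 6, 8, 11}  B6 = {0, 4, 8, 11}  B7 = {0, 4, 5, 8}  B8 = {4, 5, 8, 12}  B9 = {4, 5, 9, 12}  B10 = {2, 5, 9, 12}  B11 = {2, 3, 9, 12}  B12 = {2, 3, 9, 10}
Tree: B1–B2, B2–B3, B3–B4, B4–B5, B5–B6, B6–B7, B7–B8, B8–B9, B9–B10, B10–B11, B11–B12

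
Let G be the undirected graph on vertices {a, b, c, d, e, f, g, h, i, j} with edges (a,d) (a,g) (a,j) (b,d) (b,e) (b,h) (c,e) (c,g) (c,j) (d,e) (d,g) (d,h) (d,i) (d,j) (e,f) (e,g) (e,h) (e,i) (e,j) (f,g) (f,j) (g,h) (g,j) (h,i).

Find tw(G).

A width-3 tree decomposition is:
Bags: B1 = {d, e, h, i}  B2 = {b, d, e, h}  B3 = {d, e, g, h}  B4 = {d, e, g, j}  B5 = {c, e, g, j}  B6 = {e, f, g, j}  B7 = {a, d, g, j}
Tree: B1–B2, B2–B3, B3–B4, B4–B5, B4–B6, B4–B7
Each bag holds 4 vertices, so the decomposition has width 3, which upper-bounds the treewidth. For the lower bound, the 4 vertices {d, e, g, j} are pairwise adjacent, and any tree decomposition puts a clique entirely inside one bag — forcing width ≥ 3. Therefore the treewidth is 3.

3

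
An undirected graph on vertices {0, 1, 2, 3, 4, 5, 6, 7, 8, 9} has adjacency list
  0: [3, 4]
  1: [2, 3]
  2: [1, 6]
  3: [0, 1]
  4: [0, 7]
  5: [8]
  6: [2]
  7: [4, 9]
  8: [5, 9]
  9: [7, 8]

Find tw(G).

1

A width-1 tree decomposition is:
Bags: B1 = {2, 6}  B2 = {1, 2}  B3 = {1, 3}  B4 = {0, 3}  B5 = {0, 4}  B6 = {4, 7}  B7 = {7, 9}  B8 = {8, 9}  B9 = {5, 8}
Tree: B1–B2, B2–B3, B3–B4, B4–B5, B5–B6, B6–B7, B7–B8, B8–B9
The largest bag has 2 vertices, giving width 1; this decomposition certifies tw(G) ≤ 1. Since G has at least one edge (e.g. 6–2), it is not an edgeless graph, so tw(G) ≥ 1. Therefore the treewidth is 1.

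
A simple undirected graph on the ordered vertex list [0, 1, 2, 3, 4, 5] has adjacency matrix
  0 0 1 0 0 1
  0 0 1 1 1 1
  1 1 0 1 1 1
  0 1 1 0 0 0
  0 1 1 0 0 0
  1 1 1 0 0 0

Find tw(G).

A width-2 tree decomposition is:
Bags: B1 = {1, 2, 5}  B2 = {1, 2, 4}  B3 = {0, 2, 5}  B4 = {1, 2, 3}
Tree: B1–B2, B1–B3, B2–B4
Each bag holds 3 vertices, so the decomposition has width 2, which upper-bounds the treewidth. On the other hand G contains the 3-clique {0, 2, 5}. A clique must lie in a single bag of any decomposition, so no decomposition can have width below 2. Hence tw(G) = 2 exactly.

2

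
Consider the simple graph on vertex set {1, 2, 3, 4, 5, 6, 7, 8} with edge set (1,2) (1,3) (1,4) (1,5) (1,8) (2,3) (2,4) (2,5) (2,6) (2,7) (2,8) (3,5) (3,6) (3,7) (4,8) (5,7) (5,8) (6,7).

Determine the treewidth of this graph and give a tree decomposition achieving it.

Each bag holds 4 vertices, so the decomposition has width 3, which upper-bounds the treewidth. Conversely, {1, 2, 4, 8} is a clique of size 4, and the vertices of any clique must share a bag in every tree decomposition; so some bag has ≥ 4 vertices and tw(G) ≥ 3. The upper and lower bounds meet at 3, so that is the treewidth.

Treewidth 3.
Bags: B1 = {1, 2, 5, 8}  B2 = {1, 2, 3, 5}  B3 = {2, 3, 5, 7}  B4 = {2, 3, 6, 7}  B5 = {1, 2, 4, 8}
Tree: B1–B2, B2–B3, B3–B4, B1–B5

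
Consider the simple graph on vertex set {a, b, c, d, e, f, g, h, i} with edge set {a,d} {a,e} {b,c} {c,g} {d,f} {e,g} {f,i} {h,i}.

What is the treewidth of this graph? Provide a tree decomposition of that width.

Treewidth 1.
One optimal decomposition is:
Bags: B1 = {h, i}  B2 = {f, i}  B3 = {d, f}  B4 = {a, d}  B5 = {a, e}  B6 = {e, g}  B7 = {c, g}  B8 = {b, c}
Tree: B1–B2, B2–B3, B3–B4, B4–B5, B5–B6, B6–B7, B7–B8

The largest bag has 2 vertices, giving width 1; this decomposition certifies tw(G) ≤ 1. G has an edge, so its treewidth is at least 1. Combining the bounds, tw(G) = 1.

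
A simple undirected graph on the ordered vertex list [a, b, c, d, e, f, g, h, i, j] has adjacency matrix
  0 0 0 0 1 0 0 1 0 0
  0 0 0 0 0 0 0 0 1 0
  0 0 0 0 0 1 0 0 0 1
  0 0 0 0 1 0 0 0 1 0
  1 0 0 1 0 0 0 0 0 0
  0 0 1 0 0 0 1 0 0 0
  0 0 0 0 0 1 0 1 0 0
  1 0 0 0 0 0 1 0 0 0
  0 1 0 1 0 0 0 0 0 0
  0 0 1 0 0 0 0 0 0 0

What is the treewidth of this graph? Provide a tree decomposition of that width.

Treewidth 1.
One such decomposition:
Bags: B1 = {b, i}  B2 = {d, i}  B3 = {d, e}  B4 = {a, e}  B5 = {a, h}  B6 = {g, h}  B7 = {f, g}  B8 = {c, f}  B9 = {c, j}
Tree: B1–B2, B2–B3, B3–B4, B4–B5, B5–B6, B6–B7, B7–B8, B8–B9

The largest bag has 2 vertices, giving width 1; this decomposition certifies tw(G) ≤ 1. G has an edge, so its treewidth is at least 1. Hence tw(G) = 1 exactly.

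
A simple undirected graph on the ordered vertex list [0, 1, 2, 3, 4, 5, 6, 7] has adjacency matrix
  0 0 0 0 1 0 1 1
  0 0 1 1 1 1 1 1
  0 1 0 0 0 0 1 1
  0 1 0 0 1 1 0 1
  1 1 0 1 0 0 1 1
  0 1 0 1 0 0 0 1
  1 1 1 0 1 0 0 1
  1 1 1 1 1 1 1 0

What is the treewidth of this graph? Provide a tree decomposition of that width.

Each bag holds 4 vertices, so the decomposition has width 3, which upper-bounds the treewidth. On the other hand G contains the 4-clique {0, 4, 6, 7}. A clique must lie in a single bag of any decomposition, so no decomposition can have width below 3. Hence tw(G) = 3 exactly.

Treewidth 3.
Bags: B1 = {1, 3, 4, 7}  B2 = {1, 4, 6, 7}  B3 = {1, 3, 5, 7}  B4 = {0, 4, 6, 7}  B5 = {1, 2, 6, 7}
Tree: B1–B2, B1–B3, B2–B4, B2–B5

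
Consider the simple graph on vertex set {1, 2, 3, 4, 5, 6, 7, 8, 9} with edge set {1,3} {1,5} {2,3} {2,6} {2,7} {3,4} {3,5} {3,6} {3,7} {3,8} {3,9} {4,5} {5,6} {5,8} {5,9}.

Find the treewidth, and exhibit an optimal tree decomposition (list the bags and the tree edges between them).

Treewidth 2.
Bags: B1 = {3, 5, 6}  B2 = {3, 5, 9}  B3 = {1, 3, 5}  B4 = {3, 4, 5}  B5 = {3, 5, 8}  B6 = {2, 3, 6}  B7 = {2, 3, 7}
Tree: B1–B2, B2–B3, B2–B4, B4–B5, B1–B6, B6–B7

Every bag has size at most 3, so the width is 3 − 1 = 2 and tw(G) ≤ 2. For the lower bound, the 3 vertices {2, 3, 6} are pairwise adjacent, and any tree decomposition puts a clique entirely inside one bag — forcing width ≥ 2. The upper and lower bounds meet at 2, so that is the treewidth.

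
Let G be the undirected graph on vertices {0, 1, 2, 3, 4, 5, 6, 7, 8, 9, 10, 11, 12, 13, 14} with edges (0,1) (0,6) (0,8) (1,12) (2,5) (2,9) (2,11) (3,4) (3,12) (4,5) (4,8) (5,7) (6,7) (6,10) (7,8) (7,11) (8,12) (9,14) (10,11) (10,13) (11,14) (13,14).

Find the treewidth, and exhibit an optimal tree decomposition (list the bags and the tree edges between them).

Treewidth 3.
One optimal decomposition is:
Bags: B1 = {0, 1, 3, 12}  B2 = {0, 3, 8, 12}  B3 = {0, 3, 4, 8}  B4 = {0, 4, 6, 8}  B5 = {4, 6, 7, 8}  B6 = {4, 5, 6, 7}  B7 = {5, 6, 7, 10}  B8 = {5, 7, 10, 11}  B9 = {2, 5, 10, 11}  B10 = {2, 10, 11, 13}  B11 = {2, 11, 13, 14}  B12 = {2, 9, 13, 14}
Tree: B1–B2, B2–B3, B3–B4, B4–B5, B5–B6, B6–B7, B7–B8, B8–B9, B9–B10, B10–B11, B11–B12

Each bag holds 4 vertices, so the decomposition has width 3, which upper-bounds the treewidth. For the lower bound: the 4 vertex sets {1,3,12}, {0}, {8}, {4,5,6,7} are disjoint, each induces a connected subgraph, and every pair is joined by at least one edge of G. Contracting each set to a single vertex therefore yields K_{4} as a minor, and since treewidth is minor-monotone, tw(G) ≥ tw(K_{4}) = 3. Therefore the treewidth is 3.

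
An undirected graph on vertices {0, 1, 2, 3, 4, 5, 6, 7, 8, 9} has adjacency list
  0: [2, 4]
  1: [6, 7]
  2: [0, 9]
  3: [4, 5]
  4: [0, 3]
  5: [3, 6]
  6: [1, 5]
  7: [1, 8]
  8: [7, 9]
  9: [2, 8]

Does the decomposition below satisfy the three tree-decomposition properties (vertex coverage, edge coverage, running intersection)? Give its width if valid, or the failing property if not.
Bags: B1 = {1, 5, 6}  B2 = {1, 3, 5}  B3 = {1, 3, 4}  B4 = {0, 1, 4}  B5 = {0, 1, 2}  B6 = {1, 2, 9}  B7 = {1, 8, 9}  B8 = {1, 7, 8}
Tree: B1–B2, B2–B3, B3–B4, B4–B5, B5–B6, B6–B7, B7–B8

Yes; width 2.

Every vertex of G appears in some bag (union = {0, 1, 2, 3, 4, 5, 6, 7, 8, 9}); every edge is covered by a bag; and for each vertex v the set of bags containing v is connected in the bag tree. The decomposition is therefore valid. The largest bag has 3 vertices, so the width is 2.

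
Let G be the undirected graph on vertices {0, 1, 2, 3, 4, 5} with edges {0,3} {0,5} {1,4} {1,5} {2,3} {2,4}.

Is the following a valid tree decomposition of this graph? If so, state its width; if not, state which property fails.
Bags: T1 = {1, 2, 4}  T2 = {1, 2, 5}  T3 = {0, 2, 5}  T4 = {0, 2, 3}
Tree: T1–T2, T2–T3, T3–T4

Yes; width 2.

Checking the three conditions: (i) the bags cover all of {0, 1, 2, 3, 4, 5}; (ii) for each edge, some bag contains both endpoints; (iii) the bags containing any fixed vertex form a subtree. All hold, so the decomposition is valid with width 3 − 1 = 2.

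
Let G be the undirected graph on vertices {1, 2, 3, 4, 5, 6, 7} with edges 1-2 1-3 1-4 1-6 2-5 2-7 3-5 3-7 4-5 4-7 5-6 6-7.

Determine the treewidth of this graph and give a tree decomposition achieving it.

Each bag holds 4 vertices, so the decomposition has width 3, which upper-bounds the treewidth. For the lower bound: the 4 vertex sets {6,7}, {1,3}, {5}, {2} are disjoint, each induces a connected subgraph, and every pair is joined by at least one edge of G. Contracting each set to a single vertex therefore yields K_{4} as a minor, and since treewidth is minor-monotone, tw(G) ≥ tw(K_{4}) = 3. Combining the bounds, tw(G) = 3.

Treewidth 3.
One optimal decomposition is:
Bags: B1 = {1, 5, 6, 7}  B2 = {1, 3, 5, 7}  B3 = {1, 2, 5, 7}  B4 = {1, 4, 5, 7}
Tree: B1–B2, B2–B3, B3–B4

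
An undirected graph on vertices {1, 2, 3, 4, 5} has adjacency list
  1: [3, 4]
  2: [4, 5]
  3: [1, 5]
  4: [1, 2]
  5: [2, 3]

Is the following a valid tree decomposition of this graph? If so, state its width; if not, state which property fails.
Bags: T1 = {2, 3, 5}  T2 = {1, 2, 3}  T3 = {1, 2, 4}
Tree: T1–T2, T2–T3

Yes; width 2.

Checking the three conditions: (i) the bags cover all of {1, 2, 3, 4, 5}; (ii) for each edge, some bag contains both endpoints; (iii) the bags containing any fixed vertex form a subtree. All hold, so the decomposition is valid with width 3 − 1 = 2.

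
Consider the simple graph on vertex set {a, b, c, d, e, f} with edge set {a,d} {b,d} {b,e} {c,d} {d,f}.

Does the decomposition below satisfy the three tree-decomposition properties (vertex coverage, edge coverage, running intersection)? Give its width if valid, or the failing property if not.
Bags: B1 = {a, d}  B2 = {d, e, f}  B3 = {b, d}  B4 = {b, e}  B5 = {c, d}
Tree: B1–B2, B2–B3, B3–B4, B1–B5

A tree decomposition must satisfy three properties: every vertex lies in some bag; for every edge, both endpoints lie together in some bag; and for every vertex, the bags containing it form a connected subtree. Here bags containing vertex e are not connected in the tree, so the decomposition is invalid.

No — bags containing vertex e are not connected in the tree.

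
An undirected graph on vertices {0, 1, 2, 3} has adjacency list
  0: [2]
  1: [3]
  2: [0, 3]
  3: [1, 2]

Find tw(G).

A width-1 tree decomposition is:
Bags: B1 = {2, 3}  B2 = {1, 3}  B3 = {0, 2}
Tree: B1–B2, B1–B3
The largest bag has 2 vertices, giving width 1; this decomposition certifies tw(G) ≤ 1. Any graph with an edge has treewidth ≥ 1, and G has the edge 3–2. Therefore the treewidth is 1.

1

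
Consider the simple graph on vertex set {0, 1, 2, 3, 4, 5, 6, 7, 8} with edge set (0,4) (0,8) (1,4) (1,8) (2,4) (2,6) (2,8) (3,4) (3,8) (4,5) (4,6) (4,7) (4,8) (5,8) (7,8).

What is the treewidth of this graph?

A width-2 tree decomposition is:
Bags: B1 = {4, 7, 8}  B2 = {2, 4, 8}  B3 = {4, 5, 8}  B4 = {1, 4, 8}  B5 = {0, 4, 8}  B6 = {2, 4, 6}  B7 = {3, 4, 8}
Tree: B1–B2, B1–B3, B3–B4, B3–B5, B2–B6, B5–B7
Every bag has size at most 3, so the width is 3 − 1 = 2 and tw(G) ≤ 2. For the lower bound, the 3 vertices {0, 4, 8} are pairwise adjacent, and any tree decomposition puts a clique entirely inside one bag — forcing width ≥ 2. Therefore the treewidth is 2.

2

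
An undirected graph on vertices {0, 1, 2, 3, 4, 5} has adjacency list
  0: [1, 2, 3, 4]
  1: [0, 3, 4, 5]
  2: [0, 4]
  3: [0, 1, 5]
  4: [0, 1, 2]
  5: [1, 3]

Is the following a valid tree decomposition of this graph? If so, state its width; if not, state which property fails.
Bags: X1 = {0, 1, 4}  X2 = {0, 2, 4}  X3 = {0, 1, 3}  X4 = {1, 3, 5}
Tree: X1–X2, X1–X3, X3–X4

Yes; width 2.

Every vertex of G appears in some bag (union = {0, 1, 2, 3, 4, 5}); every edge is covered by a bag; and for each vertex v the set of bags containing v is connected in the bag tree. The decomposition is therefore valid. The largest bag has 3 vertices, so the width is 2.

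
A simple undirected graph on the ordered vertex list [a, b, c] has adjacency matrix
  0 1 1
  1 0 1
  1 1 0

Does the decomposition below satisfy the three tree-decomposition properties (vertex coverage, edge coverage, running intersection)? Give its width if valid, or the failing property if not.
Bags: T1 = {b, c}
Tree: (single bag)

A tree decomposition must satisfy three properties: every vertex lies in some bag; for every edge, both endpoints lie together in some bag; and for every vertex, the bags containing it form a connected subtree. Here vertex a appears in no bag, so the decomposition is invalid.

No — vertex a appears in no bag.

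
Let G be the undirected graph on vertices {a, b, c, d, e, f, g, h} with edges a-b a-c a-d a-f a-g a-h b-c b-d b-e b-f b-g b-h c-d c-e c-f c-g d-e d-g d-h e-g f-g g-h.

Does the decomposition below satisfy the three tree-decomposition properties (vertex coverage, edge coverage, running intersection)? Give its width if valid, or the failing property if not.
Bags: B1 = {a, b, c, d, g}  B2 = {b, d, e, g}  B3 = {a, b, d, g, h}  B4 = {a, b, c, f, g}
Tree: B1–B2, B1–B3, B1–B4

A tree decomposition must satisfy three properties: every vertex lies in some bag; for every edge, both endpoints lie together in some bag; and for every vertex, the bags containing it form a connected subtree. Here edge (c,e) lies in no bag, so the decomposition is invalid.

No — edge (c,e) lies in no bag.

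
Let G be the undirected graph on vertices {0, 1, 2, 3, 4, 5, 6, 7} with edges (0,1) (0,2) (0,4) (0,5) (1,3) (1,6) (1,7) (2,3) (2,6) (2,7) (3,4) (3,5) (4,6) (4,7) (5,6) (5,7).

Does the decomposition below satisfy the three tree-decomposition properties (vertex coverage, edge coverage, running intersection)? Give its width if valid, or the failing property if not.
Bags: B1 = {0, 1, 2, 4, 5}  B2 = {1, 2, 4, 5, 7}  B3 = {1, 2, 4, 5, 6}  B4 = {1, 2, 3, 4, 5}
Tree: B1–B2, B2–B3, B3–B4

Yes; width 4.

Vertex coverage: the bags together contain {0, 1, 2, 3, 4, 5, 6, 7}, the full vertex set. Edge coverage: each edge of G has both endpoints in at least one bag. Running intersection: for every vertex, the bags containing it form a connected subtree. All three properties hold, so this is a valid tree decomposition of width max|bag| − 1 = 4, and hence tw(G) ≤ 4.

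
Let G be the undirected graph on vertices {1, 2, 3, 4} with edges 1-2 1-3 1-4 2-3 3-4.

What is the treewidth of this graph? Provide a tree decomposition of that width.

Every bag has size at most 3, so the width is 3 − 1 = 2 and tw(G) ≤ 2. Conversely, {1, 2, 3} is a clique of size 3, and the vertices of any clique must share a bag in every tree decomposition; so some bag has ≥ 3 vertices and tw(G) ≥ 2. Hence tw(G) = 2 exactly.

Treewidth 2.
One optimal decomposition is:
Bags: B1 = {1, 2, 3}  B2 = {1, 3, 4}
Tree: B1–B2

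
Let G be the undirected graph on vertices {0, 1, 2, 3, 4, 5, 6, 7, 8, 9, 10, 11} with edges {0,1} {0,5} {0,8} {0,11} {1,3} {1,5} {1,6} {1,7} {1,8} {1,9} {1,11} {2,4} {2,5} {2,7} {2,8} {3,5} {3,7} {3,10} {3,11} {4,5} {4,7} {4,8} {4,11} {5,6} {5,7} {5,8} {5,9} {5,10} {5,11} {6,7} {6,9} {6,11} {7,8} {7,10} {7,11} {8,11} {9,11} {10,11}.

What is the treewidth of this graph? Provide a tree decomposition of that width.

Treewidth 4.
One optimal decomposition is:
Bags: B1 = {1, 5, 7, 8, 11}  B2 = {1, 3, 5, 7, 11}  B3 = {1, 5, 6, 7, 11}  B4 = {4, 5, 7, 8, 11}  B5 = {3, 5, 7, 10, 11}  B6 = {2, 4, 5, 7, 8}  B7 = {1, 5, 6, 9, 11}  B8 = {0, 1, 5, 8, 11}
Tree: B1–B2, B1–B3, B1–B4, B2–B5, B4–B6, B3–B7, B1–B8

Each bag holds 5 vertices, so the decomposition has width 4, which upper-bounds the treewidth. On the other hand G contains the 5-clique {2, 4, 5, 7, 8}. A clique must lie in a single bag of any decomposition, so no decomposition can have width below 4. Hence tw(G) = 4 exactly.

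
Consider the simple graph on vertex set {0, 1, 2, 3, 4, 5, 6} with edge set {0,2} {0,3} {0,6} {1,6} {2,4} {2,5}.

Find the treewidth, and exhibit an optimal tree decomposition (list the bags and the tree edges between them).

Treewidth 1.
One such decomposition:
Bags: B1 = {0, 6}  B2 = {0, 2}  B3 = {2, 5}  B4 = {2, 4}  B5 = {0, 3}  B6 = {1, 6}
Tree: B1–B2, B2–B3, B3–B4, B1–B5, B1–B6

The largest bag has 2 vertices, giving width 1; this decomposition certifies tw(G) ≤ 1. Any graph with an edge has treewidth ≥ 1, and G has the edge 0–6. Hence tw(G) = 1 exactly.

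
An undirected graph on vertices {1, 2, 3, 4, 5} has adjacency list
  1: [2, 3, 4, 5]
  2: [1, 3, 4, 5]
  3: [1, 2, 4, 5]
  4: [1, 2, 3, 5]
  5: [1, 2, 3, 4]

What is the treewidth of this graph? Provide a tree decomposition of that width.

Treewidth 4.
Bags: B1 = {1, 2, 3, 4, 5}
Tree: (single bag)

A single bag containing all 5 vertices is trivially a valid decomposition of width 4. Conversely, {1, 2, 3, 4, 5} is a clique of size 5, and the vertices of any clique must share a bag in every tree decomposition; so some bag has ≥ 5 vertices and tw(G) ≥ 4. Hence tw(G) = 4 exactly.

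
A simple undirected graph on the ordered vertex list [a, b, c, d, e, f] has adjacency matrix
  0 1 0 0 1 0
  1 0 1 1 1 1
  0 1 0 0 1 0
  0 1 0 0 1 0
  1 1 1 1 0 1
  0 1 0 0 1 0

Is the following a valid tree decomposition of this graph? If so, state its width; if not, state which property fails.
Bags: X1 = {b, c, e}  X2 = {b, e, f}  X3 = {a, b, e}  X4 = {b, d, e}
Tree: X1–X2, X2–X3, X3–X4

Checking the three conditions: (i) the bags cover all of {a, b, c, d, e, f}; (ii) for each edge, some bag contains both endpoints; (iii) the bags containing any fixed vertex form a subtree. All hold, so the decomposition is valid with width 3 − 1 = 2.

Yes; width 2.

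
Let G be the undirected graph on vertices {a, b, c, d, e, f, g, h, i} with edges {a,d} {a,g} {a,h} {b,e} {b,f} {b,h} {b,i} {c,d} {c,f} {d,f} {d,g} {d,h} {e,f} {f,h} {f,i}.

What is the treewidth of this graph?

2

A width-2 tree decomposition is:
Bags: B1 = {d, f, h}  B2 = {b, f, h}  B3 = {b, f, i}  B4 = {a, d, h}  B5 = {b, e, f}  B6 = {a, d, g}  B7 = {c, d, f}
Tree: B1–B2, B2–B3, B1–B4, B3–B5, B4–B6, B1–B7
Each bag holds 3 vertices, so the decomposition has width 2, which upper-bounds the treewidth. On the other hand G contains the 3-clique {a, d, g}. A clique must lie in a single bag of any decomposition, so no decomposition can have width below 2. The upper and lower bounds meet at 2, so that is the treewidth.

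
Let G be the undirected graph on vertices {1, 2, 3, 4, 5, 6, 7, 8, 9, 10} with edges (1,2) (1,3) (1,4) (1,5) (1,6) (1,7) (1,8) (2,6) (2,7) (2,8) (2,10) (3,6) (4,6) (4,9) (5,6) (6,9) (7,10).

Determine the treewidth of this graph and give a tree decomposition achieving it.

Every bag has size at most 3, so the width is 3 − 1 = 2 and tw(G) ≤ 2. Conversely, {1, 2, 8} is a clique of size 3, and the vertices of any clique must share a bag in every tree decomposition; so some bag has ≥ 3 vertices and tw(G) ≥ 2. Hence tw(G) = 2 exactly.

Treewidth 2.
One such decomposition:
Bags: B1 = {1, 5, 6}  B2 = {1, 2, 6}  B3 = {1, 2, 7}  B4 = {1, 4, 6}  B5 = {1, 2, 8}  B6 = {2, 7, 10}  B7 = {4, 6, 9}  B8 = {1, 3, 6}
Tree: B1–B2, B2–B3, B1–B4, B2–B5, B3–B6, B4–B7, B2–B8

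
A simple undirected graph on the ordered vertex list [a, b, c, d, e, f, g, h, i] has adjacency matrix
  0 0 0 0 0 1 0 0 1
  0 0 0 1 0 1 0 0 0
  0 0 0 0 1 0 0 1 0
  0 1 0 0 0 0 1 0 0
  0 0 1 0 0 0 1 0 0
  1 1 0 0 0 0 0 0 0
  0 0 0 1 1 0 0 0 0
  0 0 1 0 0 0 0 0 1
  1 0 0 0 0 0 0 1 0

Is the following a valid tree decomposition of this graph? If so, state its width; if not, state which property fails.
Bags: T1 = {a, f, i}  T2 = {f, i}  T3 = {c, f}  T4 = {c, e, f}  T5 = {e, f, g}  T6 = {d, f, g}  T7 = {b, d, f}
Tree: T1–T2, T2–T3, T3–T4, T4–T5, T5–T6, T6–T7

A tree decomposition must satisfy three properties: every vertex lies in some bag; for every edge, both endpoints lie together in some bag; and for every vertex, the bags containing it form a connected subtree. Here vertex h appears in no bag, so the decomposition is invalid.

No — vertex h appears in no bag.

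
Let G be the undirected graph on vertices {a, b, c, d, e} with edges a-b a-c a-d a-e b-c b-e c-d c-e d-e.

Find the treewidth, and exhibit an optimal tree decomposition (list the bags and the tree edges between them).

Each bag holds 4 vertices, so the decomposition has width 3, which upper-bounds the treewidth. Conversely, {a, c, d, e} is a clique of size 4, and the vertices of any clique must share a bag in every tree decomposition; so some bag has ≥ 4 vertices and tw(G) ≥ 3. The upper and lower bounds meet at 3, so that is the treewidth.

Treewidth 3.
One such decomposition:
Bags: B1 = {a, b, c, e}  B2 = {a, c, d, e}
Tree: B1–B2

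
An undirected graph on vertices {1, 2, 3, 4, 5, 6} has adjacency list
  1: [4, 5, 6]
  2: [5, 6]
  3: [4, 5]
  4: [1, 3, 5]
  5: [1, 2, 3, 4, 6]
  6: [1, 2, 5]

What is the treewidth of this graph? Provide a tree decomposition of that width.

Treewidth 2.
One such decomposition:
Bags: B1 = {3, 4, 5}  B2 = {1, 4, 5}  B3 = {1, 5, 6}  B4 = {2, 5, 6}
Tree: B1–B2, B2–B3, B3–B4

The largest bag has 3 vertices, giving width 2; this decomposition certifies tw(G) ≤ 2. Conversely, {1, 4, 5} is a clique of size 3, and the vertices of any clique must share a bag in every tree decomposition; so some bag has ≥ 3 vertices and tw(G) ≥ 2. Hence tw(G) = 2 exactly.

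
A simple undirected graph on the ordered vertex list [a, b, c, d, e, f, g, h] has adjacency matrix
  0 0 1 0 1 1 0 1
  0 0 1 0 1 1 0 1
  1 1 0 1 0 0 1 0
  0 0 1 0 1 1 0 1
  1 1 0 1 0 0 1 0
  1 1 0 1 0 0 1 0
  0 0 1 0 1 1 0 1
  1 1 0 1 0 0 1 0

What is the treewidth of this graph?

4

A width-4 tree decomposition is:
Bags: B1 = {a, c, e, f, h}  B2 = {c, e, f, g, h}  B3 = {c, d, e, f, h}  B4 = {b, c, e, f, h}
Tree: B1–B2, B2–B3, B3–B4
The largest bag has 5 vertices, giving width 4; this decomposition certifies tw(G) ≤ 4. For the lower bound: the 5 vertex sets {a,f}, {c,g}, {d,h}, {e}, {b} are disjoint, each induces a connected subgraph, and every pair is joined by at least one edge of G. Contracting each set to a single vertex therefore yields K_{5} as a minor, and since treewidth is minor-monotone, tw(G) ≥ tw(K_{5}) = 4. Combining the bounds, tw(G) = 4.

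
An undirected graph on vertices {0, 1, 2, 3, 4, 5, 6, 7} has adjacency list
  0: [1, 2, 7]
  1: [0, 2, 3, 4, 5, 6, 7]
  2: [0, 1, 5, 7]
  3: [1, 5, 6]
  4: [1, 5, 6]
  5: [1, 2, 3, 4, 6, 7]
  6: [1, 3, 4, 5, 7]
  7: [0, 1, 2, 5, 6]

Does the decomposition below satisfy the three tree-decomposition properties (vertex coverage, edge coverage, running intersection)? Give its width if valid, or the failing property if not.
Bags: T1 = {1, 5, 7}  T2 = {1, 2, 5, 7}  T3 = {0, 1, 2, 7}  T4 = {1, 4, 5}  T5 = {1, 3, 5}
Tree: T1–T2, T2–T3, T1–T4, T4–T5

A tree decomposition must satisfy three properties: every vertex lies in some bag; for every edge, both endpoints lie together in some bag; and for every vertex, the bags containing it form a connected subtree. Here vertex 6 appears in no bag, so the decomposition is invalid.

No — vertex 6 appears in no bag.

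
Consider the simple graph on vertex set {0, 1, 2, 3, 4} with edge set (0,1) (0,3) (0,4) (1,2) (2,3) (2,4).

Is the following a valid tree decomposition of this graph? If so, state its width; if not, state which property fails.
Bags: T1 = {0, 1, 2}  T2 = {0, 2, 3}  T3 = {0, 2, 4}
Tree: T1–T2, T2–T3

Vertex coverage: the bags together contain {0, 1, 2, 3, 4}, the full vertex set. Edge coverage: each edge of G has both endpoints in at least one bag. Running intersection: for every vertex, the bags containing it form a connected subtree. All three properties hold, so this is a valid tree decomposition of width max|bag| − 1 = 2, and hence tw(G) ≤ 2.

Yes; width 2.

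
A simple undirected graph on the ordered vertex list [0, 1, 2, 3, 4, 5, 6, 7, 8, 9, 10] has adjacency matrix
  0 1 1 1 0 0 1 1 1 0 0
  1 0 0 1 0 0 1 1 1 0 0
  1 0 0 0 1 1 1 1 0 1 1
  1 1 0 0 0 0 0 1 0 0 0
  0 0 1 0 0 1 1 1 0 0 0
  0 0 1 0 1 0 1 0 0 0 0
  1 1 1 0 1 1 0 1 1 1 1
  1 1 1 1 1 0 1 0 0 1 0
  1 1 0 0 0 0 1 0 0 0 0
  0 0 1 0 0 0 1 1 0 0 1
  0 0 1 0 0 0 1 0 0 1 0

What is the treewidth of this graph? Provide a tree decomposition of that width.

The largest bag has 4 vertices, giving width 3; this decomposition certifies tw(G) ≤ 3. Conversely, {0, 1, 3, 7} is a clique of size 4, and the vertices of any clique must share a bag in every tree decomposition; so some bag has ≥ 4 vertices and tw(G) ≥ 3. Hence tw(G) = 3 exactly.

Treewidth 3.
One such decomposition:
Bags: B1 = {0, 2, 6, 7}  B2 = {0, 1, 6, 7}  B3 = {2, 4, 6, 7}  B4 = {2, 4, 5, 6}  B5 = {0, 1, 3, 7}  B6 = {2, 6, 7, 9}  B7 = {2, 6, 9, 10}  B8 = {0, 1, 6, 8}
Tree: B1–B2, B1–B3, B3–B4, B2–B5, B1–B6, B6–B7, B2–B8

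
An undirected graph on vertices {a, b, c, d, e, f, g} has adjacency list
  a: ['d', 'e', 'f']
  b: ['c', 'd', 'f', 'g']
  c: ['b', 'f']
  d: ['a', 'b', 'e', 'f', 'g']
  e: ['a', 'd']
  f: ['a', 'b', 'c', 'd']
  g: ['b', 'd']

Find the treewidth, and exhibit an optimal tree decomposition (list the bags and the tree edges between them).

Treewidth 2.
Bags: B1 = {b, d, f}  B2 = {a, d, f}  B3 = {a, d, e}  B4 = {b, d, g}  B5 = {b, c, f}
Tree: B1–B2, B2–B3, B1–B4, B1–B5

Every bag has size at most 3, so the width is 3 − 1 = 2 and tw(G) ≤ 2. On the other hand G contains the 3-clique {b, d, g}. A clique must lie in a single bag of any decomposition, so no decomposition can have width below 2. The upper and lower bounds meet at 2, so that is the treewidth.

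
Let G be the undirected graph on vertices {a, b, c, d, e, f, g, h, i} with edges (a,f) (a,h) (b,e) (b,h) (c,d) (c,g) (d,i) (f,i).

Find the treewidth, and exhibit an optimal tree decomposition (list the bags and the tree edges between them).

Each bag holds 2 vertices, so the decomposition has width 1, which upper-bounds the treewidth. Since G has at least one edge (e.g. e–b), it is not an edgeless graph, so tw(G) ≥ 1. Therefore the treewidth is 1.

Treewidth 1.
Bags: B1 = {b, e}  B2 = {b, h}  B3 = {a, h}  B4 = {a, f}  B5 = {f, i}  B6 = {d, i}  B7 = {c, d}  B8 = {c, g}
Tree: B1–B2, B2–B3, B3–B4, B4–B5, B5–B6, B6–B7, B7–B8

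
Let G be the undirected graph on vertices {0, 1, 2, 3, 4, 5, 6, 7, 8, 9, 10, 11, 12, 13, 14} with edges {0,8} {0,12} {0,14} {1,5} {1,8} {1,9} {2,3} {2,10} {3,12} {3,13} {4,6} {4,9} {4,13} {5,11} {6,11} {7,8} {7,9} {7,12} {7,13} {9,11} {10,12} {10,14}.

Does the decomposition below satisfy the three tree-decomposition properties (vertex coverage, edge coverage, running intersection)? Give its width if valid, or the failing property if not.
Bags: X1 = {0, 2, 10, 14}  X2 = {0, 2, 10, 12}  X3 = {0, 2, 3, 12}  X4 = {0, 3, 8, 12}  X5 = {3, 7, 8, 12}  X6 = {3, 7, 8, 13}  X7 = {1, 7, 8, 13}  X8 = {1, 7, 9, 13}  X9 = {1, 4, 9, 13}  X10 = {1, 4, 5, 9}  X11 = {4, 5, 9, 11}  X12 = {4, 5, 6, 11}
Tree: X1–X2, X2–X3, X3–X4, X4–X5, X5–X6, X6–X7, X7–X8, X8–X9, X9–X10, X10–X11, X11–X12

Vertex coverage: the bags together contain {0, 1, 2, 3, 4, 5, 6, 7, 8, 9, 10, 11, 12, 13, 14}, the full vertex set. Edge coverage: each edge of G has both endpoints in at least one bag. Running intersection: for every vertex, the bags containing it form a connected subtree. All three properties hold, so this is a valid tree decomposition of width max|bag| − 1 = 3, and hence tw(G) ≤ 3.

Yes; width 3.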